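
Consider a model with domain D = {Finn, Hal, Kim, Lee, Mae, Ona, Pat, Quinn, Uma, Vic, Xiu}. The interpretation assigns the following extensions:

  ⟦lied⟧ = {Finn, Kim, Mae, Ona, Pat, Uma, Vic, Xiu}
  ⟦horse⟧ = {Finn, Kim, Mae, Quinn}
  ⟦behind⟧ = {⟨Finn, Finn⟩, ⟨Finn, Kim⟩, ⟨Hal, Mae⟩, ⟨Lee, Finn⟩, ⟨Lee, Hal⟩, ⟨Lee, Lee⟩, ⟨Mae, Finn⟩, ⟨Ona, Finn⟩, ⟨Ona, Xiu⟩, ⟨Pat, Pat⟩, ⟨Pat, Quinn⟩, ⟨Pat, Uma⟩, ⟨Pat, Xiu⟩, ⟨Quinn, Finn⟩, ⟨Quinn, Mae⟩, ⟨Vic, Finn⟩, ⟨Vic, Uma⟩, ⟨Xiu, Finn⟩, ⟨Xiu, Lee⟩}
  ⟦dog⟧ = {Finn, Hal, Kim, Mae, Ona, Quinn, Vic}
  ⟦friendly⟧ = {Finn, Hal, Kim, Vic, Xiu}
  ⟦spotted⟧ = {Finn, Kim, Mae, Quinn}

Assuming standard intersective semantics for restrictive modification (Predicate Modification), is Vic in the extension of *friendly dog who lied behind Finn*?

⟦who lied⟧ = ⟦lied⟧ = {Finn, Kim, Mae, Ona, Pat, Uma, Vic, Xiu}
⟦behind Finn⟧ = {x : ⟨x, Finn⟩ ∈ ⟦behind⟧} = {Finn, Lee, Mae, Ona, Quinn, Vic, Xiu}
⟦dog⟧ = {Finn, Hal, Kim, Mae, Ona, Quinn, Vic}
… ∩ ⟦who lied⟧ = {Finn, Hal, Kim, Mae, Ona, Quinn, Vic} ∩ {Finn, Kim, Mae, Ona, Pat, Uma, Vic, Xiu} = {Finn, Kim, Mae, Ona, Vic}
… ∩ ⟦behind Finn⟧ = {Finn, Kim, Mae, Ona, Vic} ∩ {Finn, Lee, Mae, Ona, Quinn, Vic, Xiu} = {Finn, Mae, Ona, Vic}
… ∩ ⟦friendly⟧ = {Finn, Mae, Ona, Vic} ∩ {Finn, Hal, Kim, Vic, Xiu} = {Finn, Vic}
⟦friendly dog who lied behind Finn⟧ = {Finn, Vic}; Vic ∈ this set.

yes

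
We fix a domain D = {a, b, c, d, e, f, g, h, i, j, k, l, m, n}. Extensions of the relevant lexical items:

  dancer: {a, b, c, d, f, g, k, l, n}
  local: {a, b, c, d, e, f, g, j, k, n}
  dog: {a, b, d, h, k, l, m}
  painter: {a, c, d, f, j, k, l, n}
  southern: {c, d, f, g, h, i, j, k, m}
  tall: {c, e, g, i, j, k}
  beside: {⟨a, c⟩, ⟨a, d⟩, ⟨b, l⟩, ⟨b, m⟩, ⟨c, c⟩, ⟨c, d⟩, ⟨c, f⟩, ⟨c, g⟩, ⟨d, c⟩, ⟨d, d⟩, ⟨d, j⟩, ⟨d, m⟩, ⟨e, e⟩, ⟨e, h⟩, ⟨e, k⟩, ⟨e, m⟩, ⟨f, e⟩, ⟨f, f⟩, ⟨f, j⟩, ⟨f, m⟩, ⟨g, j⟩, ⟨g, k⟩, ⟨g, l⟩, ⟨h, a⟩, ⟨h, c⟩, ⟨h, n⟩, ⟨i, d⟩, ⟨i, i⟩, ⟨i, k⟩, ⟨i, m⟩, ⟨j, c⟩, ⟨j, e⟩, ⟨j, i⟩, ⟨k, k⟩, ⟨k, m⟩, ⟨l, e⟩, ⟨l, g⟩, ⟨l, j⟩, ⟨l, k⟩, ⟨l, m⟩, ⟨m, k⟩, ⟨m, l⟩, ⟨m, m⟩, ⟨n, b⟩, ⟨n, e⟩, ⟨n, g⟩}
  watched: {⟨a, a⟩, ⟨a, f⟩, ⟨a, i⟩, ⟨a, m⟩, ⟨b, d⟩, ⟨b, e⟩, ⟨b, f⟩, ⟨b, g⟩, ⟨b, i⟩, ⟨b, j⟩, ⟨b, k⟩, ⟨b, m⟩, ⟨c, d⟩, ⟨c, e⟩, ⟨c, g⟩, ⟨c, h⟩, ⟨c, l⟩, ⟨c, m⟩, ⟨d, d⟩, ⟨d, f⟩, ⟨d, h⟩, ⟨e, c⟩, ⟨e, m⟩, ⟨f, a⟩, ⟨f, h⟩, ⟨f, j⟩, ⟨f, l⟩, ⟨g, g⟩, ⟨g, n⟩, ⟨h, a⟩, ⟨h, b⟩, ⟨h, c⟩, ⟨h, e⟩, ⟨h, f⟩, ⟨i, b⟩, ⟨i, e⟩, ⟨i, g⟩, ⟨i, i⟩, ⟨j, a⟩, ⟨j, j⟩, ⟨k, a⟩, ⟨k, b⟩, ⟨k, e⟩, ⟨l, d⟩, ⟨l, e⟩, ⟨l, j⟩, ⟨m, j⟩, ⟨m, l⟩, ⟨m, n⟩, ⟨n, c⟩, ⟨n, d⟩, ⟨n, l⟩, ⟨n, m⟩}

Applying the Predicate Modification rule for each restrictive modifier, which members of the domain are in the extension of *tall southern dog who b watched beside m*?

⟦who b watched⟧ = {x : ⟨b, x⟩ ∈ ⟦watched⟧} = {d, e, f, g, i, j, k, m}
⟦beside m⟧ = {x : ⟨x, m⟩ ∈ ⟦beside⟧} = {b, d, e, f, i, k, l, m}
⟦dog⟧ = {a, b, d, h, k, l, m}
… ∩ ⟦who b watched⟧ = {a, b, d, h, k, l, m} ∩ {d, e, f, g, i, j, k, m} = {d, k, m}
… ∩ ⟦beside m⟧ = {d, k, m} ∩ {b, d, e, f, i, k, l, m} = {d, k, m}
… ∩ ⟦tall⟧ = {d, k, m} ∩ {c, e, g, i, j, k} = {k}
… ∩ ⟦southern⟧ = {k} ∩ {c, d, f, g, h, i, j, k, m} = {k}
So ⟦tall southern dog who b watched beside m⟧ = {k}.

{k}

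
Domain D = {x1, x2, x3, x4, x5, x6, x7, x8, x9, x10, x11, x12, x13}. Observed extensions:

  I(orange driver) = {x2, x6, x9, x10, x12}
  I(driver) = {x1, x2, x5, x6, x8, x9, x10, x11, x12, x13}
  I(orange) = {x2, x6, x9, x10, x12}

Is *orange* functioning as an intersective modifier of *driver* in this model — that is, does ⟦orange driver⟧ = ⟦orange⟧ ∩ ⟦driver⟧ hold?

yes

⟦orange⟧ ∩ ⟦driver⟧ = {x2, x6, x9, x10, x12} ∩ {x1, x2, x5, x6, x8, x9, x10, x11, x12, x13} = {x2, x6, x9, x10, x12}
Observed ⟦orange driver⟧ = {x2, x6, x9, x10, x12}.
These coincide, so the modifier is intersective here.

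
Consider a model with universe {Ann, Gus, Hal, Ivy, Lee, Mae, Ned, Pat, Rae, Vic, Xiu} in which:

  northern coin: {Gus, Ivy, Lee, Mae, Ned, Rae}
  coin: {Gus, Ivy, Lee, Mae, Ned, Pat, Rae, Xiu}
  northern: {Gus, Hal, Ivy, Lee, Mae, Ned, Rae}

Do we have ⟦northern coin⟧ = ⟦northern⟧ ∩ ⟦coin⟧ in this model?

⟦northern⟧ ∩ ⟦coin⟧ = {Gus, Hal, Ivy, Lee, Mae, Ned, Rae} ∩ {Gus, Ivy, Lee, Mae, Ned, Pat, Rae, Xiu} = {Gus, Ivy, Lee, Mae, Ned, Rae}
Observed ⟦northern coin⟧ = {Gus, Ivy, Lee, Mae, Ned, Rae}.
These coincide, so the modifier is intersective here.

yes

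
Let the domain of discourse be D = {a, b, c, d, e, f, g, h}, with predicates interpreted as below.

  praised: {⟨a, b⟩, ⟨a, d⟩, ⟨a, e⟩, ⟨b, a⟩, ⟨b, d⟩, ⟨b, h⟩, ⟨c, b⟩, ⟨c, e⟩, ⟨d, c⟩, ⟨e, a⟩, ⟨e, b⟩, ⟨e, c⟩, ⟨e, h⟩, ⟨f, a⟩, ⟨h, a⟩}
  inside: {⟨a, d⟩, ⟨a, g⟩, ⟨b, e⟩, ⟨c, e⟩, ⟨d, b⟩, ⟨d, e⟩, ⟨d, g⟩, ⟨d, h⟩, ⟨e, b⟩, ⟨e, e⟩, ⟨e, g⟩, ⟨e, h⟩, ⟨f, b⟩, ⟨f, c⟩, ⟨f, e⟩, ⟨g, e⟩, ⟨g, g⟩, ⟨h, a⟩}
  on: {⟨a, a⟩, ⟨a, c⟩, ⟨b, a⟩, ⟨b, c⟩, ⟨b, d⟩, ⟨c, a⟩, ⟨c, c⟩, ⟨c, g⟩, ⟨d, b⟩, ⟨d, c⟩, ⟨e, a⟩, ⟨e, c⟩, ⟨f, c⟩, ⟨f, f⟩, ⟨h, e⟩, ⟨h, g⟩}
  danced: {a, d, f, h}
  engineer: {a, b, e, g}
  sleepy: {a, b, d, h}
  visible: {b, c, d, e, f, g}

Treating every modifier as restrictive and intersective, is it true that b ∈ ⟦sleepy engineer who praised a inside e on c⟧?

yes

⟦who praised a⟧ = {x : ⟨x, a⟩ ∈ ⟦praised⟧} = {b, e, f, h}
⟦inside e⟧ = {x : ⟨x, e⟩ ∈ ⟦inside⟧} = {b, c, d, e, f, g}
⟦on c⟧ = {x : ⟨x, c⟩ ∈ ⟦on⟧} = {a, b, c, d, e, f}
⟦engineer⟧ = {a, b, e, g}
… ∩ ⟦who praised a⟧ = {a, b, e, g} ∩ {b, e, f, h} = {b, e}
… ∩ ⟦inside e⟧ = {b, e} ∩ {b, c, d, e, f, g} = {b, e}
… ∩ ⟦on c⟧ = {b, e} ∩ {a, b, c, d, e, f} = {b, e}
… ∩ ⟦sleepy⟧ = {b, e} ∩ {a, b, d, h} = {b}
⟦sleepy engineer who praised a inside e on c⟧ = {b}; b ∈ this set.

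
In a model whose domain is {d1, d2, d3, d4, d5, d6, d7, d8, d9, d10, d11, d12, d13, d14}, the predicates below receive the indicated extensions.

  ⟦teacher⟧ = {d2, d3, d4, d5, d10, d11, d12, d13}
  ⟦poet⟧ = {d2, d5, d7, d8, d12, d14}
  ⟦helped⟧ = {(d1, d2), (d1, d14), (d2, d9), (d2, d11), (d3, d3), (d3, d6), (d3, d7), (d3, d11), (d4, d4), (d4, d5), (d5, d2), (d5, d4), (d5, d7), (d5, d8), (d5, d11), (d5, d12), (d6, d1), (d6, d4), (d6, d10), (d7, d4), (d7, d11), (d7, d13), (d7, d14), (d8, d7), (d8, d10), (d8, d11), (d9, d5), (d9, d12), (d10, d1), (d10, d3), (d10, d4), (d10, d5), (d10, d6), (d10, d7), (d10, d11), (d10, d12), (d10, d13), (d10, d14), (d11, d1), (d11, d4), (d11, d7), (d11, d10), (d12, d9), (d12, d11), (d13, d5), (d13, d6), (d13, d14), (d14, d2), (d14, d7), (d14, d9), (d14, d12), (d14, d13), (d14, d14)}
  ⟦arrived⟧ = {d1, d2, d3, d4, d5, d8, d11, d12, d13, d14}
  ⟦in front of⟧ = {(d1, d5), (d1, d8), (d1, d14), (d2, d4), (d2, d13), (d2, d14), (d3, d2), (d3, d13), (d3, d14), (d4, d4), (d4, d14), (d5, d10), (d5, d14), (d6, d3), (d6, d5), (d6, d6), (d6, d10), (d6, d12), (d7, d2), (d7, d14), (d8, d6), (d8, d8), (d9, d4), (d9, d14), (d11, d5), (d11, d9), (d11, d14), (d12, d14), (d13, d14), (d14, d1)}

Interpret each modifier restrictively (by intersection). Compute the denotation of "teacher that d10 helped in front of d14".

⟦that d10 helped⟧ = {x : ⟨d10, x⟩ ∈ ⟦helped⟧} = {d1, d3, d4, d5, d6, d7, d11, d12, d13, d14}
⟦in front of d14⟧ = {x : ⟨x, d14⟩ ∈ ⟦in front of⟧} = {d1, d2, d3, d4, d5, d7, d9, d11, d12, d13}
⟦teacher⟧ = {d2, d3, d4, d5, d10, d11, d12, d13}
… ∩ ⟦that d10 helped⟧ = {d2, d3, d4, d5, d10, d11, d12, d13} ∩ {d1, d3, d4, d5, d6, d7, d11, d12, d13, d14} = {d3, d4, d5, d11, d12, d13}
… ∩ ⟦in front of d14⟧ = {d3, d4, d5, d11, d12, d13} ∩ {d1, d2, d3, d4, d5, d7, d9, d11, d12, d13} = {d3, d4, d5, d11, d12, d13}
So ⟦teacher that d10 helped in front of d14⟧ = {d3, d4, d5, d11, d12, d13}.

{d3, d4, d5, d11, d12, d13}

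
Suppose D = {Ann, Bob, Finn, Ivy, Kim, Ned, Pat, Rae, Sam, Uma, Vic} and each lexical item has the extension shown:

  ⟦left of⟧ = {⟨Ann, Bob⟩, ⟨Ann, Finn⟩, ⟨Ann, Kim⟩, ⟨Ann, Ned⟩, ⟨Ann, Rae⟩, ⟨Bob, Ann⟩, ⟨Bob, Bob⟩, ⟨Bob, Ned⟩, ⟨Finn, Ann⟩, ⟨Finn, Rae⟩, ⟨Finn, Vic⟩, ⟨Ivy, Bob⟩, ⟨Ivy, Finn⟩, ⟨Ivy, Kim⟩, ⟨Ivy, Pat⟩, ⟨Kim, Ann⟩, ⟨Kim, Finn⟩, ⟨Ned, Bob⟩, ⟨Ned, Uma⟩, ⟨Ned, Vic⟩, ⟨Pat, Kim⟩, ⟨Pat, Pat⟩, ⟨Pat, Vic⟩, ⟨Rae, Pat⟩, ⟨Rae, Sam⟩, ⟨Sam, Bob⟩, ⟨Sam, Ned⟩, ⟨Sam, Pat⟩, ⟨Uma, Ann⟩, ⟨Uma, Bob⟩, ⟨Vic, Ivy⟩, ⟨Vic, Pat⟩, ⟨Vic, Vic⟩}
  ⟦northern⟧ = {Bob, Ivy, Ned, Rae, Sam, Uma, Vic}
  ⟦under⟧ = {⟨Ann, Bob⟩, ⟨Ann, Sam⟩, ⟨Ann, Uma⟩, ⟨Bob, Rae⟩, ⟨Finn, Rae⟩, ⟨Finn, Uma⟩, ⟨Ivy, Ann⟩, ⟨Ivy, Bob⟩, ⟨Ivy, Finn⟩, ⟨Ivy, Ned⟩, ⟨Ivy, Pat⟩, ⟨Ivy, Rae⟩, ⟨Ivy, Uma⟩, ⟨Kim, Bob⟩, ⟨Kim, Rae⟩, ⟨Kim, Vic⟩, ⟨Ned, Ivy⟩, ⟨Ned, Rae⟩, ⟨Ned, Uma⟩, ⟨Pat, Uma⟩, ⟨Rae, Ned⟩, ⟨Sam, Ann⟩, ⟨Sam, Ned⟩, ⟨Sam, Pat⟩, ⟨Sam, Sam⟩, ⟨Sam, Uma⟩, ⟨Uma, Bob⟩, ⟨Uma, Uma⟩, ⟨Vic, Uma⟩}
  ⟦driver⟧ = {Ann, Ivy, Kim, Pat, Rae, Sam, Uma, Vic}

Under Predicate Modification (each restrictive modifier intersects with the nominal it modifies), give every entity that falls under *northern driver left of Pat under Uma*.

{Ivy, Sam, Vic}

⟦left of Pat⟧ = {x : ⟨x, Pat⟩ ∈ ⟦left of⟧} = {Ivy, Pat, Rae, Sam, Vic}
⟦under Uma⟧ = {x : ⟨x, Uma⟩ ∈ ⟦under⟧} = {Ann, Finn, Ivy, Ned, Pat, Sam, Uma, Vic}
⟦driver⟧ = {Ann, Ivy, Kim, Pat, Rae, Sam, Uma, Vic}
… ∩ ⟦left of Pat⟧ = {Ann, Ivy, Kim, Pat, Rae, Sam, Uma, Vic} ∩ {Ivy, Pat, Rae, Sam, Vic} = {Ivy, Pat, Rae, Sam, Vic}
… ∩ ⟦under Uma⟧ = {Ivy, Pat, Rae, Sam, Vic} ∩ {Ann, Finn, Ivy, Ned, Pat, Sam, Uma, Vic} = {Ivy, Pat, Sam, Vic}
… ∩ ⟦northern⟧ = {Ivy, Pat, Sam, Vic} ∩ {Bob, Ivy, Ned, Rae, Sam, Uma, Vic} = {Ivy, Sam, Vic}
So ⟦northern driver left of Pat under Uma⟧ = {Ivy, Sam, Vic}.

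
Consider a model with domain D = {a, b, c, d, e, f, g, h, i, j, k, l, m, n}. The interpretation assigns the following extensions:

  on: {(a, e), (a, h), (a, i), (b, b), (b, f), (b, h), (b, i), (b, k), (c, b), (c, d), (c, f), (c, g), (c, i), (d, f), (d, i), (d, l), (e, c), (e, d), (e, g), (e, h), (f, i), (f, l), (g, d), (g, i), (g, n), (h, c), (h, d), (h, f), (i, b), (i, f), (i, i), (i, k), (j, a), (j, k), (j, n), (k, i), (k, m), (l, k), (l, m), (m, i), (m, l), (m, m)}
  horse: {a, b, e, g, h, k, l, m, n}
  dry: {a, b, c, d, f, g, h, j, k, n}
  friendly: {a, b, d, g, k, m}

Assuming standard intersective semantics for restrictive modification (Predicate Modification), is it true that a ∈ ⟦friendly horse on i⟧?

⟦on i⟧ = {x : ⟨x, i⟩ ∈ ⟦on⟧} = {a, b, c, d, f, g, i, k, m}
⟦horse⟧ = {a, b, e, g, h, k, l, m, n}
… ∩ ⟦on i⟧ = {a, b, e, g, h, k, l, m, n} ∩ {a, b, c, d, f, g, i, k, m} = {a, b, g, k, m}
… ∩ ⟦friendly⟧ = {a, b, g, k, m} ∩ {a, b, d, g, k, m} = {a, b, g, k, m}
⟦friendly horse on i⟧ = {a, b, g, k, m}; a ∈ this set.

yes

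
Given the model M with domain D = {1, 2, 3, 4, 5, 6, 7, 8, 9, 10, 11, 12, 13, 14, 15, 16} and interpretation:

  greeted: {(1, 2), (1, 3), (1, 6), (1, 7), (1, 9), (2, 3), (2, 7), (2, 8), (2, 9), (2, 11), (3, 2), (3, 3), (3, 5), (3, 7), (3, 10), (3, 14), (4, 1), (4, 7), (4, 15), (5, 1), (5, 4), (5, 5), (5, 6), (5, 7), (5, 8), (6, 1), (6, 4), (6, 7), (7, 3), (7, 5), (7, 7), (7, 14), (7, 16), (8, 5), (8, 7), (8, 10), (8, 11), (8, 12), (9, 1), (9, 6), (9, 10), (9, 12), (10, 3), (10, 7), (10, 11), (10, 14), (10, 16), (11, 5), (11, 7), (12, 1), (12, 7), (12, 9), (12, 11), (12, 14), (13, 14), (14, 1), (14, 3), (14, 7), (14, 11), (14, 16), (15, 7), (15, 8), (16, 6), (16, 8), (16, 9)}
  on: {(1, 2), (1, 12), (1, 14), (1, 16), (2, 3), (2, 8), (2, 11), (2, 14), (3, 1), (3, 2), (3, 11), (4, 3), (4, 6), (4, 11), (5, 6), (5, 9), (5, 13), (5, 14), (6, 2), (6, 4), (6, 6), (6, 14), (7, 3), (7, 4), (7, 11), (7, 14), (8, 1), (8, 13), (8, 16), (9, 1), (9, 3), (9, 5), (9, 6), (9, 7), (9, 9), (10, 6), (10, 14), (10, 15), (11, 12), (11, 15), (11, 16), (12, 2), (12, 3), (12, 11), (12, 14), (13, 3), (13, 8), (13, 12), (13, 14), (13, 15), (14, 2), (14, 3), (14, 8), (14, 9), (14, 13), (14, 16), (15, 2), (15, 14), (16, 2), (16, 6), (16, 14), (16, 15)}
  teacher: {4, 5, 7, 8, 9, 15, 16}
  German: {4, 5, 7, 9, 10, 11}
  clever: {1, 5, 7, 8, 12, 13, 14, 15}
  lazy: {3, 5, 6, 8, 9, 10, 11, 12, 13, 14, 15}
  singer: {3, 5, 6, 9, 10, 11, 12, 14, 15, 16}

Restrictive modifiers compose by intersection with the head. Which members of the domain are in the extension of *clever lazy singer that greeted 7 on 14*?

{5, 12, 15}

⟦that greeted 7⟧ = {x : ⟨x, 7⟩ ∈ ⟦greeted⟧} = {1, 2, 3, 4, 5, 6, 7, 8, 10, 11, 12, 14, 15}
⟦on 14⟧ = {x : ⟨x, 14⟩ ∈ ⟦on⟧} = {1, 2, 5, 6, 7, 10, 12, 13, 15, 16}
⟦singer⟧ = {3, 5, 6, 9, 10, 11, 12, 14, 15, 16}
… ∩ ⟦that greeted 7⟧ = {3, 5, 6, 9, 10, 11, 12, 14, 15, 16} ∩ {1, 2, 3, 4, 5, 6, 7, 8, 10, 11, 12, 14, 15} = {3, 5, 6, 10, 11, 12, 14, 15}
… ∩ ⟦on 14⟧ = {3, 5, 6, 10, 11, 12, 14, 15} ∩ {1, 2, 5, 6, 7, 10, 12, 13, 15, 16} = {5, 6, 10, 12, 15}
… ∩ ⟦clever⟧ = {5, 6, 10, 12, 15} ∩ {1, 5, 7, 8, 12, 13, 14, 15} = {5, 12, 15}
… ∩ ⟦lazy⟧ = {5, 12, 15} ∩ {3, 5, 6, 8, 9, 10, 11, 12, 13, 14, 15} = {5, 12, 15}
So ⟦clever lazy singer that greeted 7 on 14⟧ = {5, 12, 15}.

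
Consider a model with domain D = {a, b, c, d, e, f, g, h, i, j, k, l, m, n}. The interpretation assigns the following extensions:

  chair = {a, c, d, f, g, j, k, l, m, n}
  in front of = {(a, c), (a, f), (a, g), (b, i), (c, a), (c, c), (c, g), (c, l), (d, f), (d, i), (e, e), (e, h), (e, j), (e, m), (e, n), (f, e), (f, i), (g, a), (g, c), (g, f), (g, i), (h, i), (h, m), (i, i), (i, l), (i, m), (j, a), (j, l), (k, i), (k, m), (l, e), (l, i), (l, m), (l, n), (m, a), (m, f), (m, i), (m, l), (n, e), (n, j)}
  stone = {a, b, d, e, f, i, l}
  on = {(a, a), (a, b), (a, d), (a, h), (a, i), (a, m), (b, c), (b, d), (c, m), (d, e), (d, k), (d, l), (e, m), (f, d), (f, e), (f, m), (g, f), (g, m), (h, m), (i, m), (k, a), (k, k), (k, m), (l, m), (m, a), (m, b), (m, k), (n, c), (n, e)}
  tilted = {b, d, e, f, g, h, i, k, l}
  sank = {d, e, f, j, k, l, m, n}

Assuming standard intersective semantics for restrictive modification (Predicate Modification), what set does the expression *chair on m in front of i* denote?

{f, g, k, l}

⟦on m⟧ = {x : ⟨x, m⟩ ∈ ⟦on⟧} = {a, c, e, f, g, h, i, k, l}
⟦in front of i⟧ = {x : ⟨x, i⟩ ∈ ⟦in front of⟧} = {b, d, f, g, h, i, k, l, m}
⟦chair⟧ = {a, c, d, f, g, j, k, l, m, n}
… ∩ ⟦on m⟧ = {a, c, d, f, g, j, k, l, m, n} ∩ {a, c, e, f, g, h, i, k, l} = {a, c, f, g, k, l}
… ∩ ⟦in front of i⟧ = {a, c, f, g, k, l} ∩ {b, d, f, g, h, i, k, l, m} = {f, g, k, l}
So ⟦chair on m in front of i⟧ = {f, g, k, l}.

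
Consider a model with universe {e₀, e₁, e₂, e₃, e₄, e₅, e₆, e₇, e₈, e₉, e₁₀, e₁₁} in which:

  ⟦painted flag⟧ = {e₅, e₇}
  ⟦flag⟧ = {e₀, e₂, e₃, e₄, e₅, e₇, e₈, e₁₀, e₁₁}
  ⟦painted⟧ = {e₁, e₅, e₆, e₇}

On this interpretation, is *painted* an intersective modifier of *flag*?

yes

⟦painted⟧ ∩ ⟦flag⟧ = {e₁, e₅, e₆, e₇} ∩ {e₀, e₂, e₃, e₄, e₅, e₇, e₈, e₁₀, e₁₁} = {e₅, e₇}
Observed ⟦painted flag⟧ = {e₅, e₇}.
These coincide, so the modifier is intersective here.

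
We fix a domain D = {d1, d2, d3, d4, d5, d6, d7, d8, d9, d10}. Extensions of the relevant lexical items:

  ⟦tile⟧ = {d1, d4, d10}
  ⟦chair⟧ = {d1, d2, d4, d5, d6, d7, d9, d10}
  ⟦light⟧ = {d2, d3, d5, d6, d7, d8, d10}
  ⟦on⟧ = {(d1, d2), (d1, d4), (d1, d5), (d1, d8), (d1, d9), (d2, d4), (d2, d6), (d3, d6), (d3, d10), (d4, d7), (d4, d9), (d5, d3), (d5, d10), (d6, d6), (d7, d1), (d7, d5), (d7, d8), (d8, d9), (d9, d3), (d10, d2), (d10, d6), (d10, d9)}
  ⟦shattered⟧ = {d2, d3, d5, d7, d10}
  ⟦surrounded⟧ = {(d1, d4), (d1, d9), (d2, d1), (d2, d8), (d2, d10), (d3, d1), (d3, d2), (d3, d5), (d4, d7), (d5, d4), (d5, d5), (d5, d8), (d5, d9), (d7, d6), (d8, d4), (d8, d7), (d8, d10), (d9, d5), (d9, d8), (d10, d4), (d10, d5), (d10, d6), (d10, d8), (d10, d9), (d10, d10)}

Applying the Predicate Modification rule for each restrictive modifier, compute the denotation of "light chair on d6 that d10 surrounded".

{d6, d10}

⟦on d6⟧ = {x : ⟨x, d6⟩ ∈ ⟦on⟧} = {d2, d3, d6, d10}
⟦that d10 surrounded⟧ = {x : ⟨d10, x⟩ ∈ ⟦surrounded⟧} = {d4, d5, d6, d8, d9, d10}
⟦chair⟧ = {d1, d2, d4, d5, d6, d7, d9, d10}
… ∩ ⟦on d6⟧ = {d1, d2, d4, d5, d6, d7, d9, d10} ∩ {d2, d3, d6, d10} = {d2, d6, d10}
… ∩ ⟦that d10 surrounded⟧ = {d2, d6, d10} ∩ {d4, d5, d6, d8, d9, d10} = {d6, d10}
… ∩ ⟦light⟧ = {d6, d10} ∩ {d2, d3, d5, d6, d7, d8, d10} = {d6, d10}
So ⟦light chair on d6 that d10 surrounded⟧ = {d6, d10}.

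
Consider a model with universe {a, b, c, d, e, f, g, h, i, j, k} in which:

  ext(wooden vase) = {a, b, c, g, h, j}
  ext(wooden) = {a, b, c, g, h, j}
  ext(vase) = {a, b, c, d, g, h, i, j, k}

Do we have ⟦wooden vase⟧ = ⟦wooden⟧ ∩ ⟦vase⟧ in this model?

yes

⟦wooden⟧ ∩ ⟦vase⟧ = {a, b, c, g, h, j} ∩ {a, b, c, d, g, h, i, j, k} = {a, b, c, g, h, j}
Observed ⟦wooden vase⟧ = {a, b, c, g, h, j}.
These coincide, so the modifier is intersective here.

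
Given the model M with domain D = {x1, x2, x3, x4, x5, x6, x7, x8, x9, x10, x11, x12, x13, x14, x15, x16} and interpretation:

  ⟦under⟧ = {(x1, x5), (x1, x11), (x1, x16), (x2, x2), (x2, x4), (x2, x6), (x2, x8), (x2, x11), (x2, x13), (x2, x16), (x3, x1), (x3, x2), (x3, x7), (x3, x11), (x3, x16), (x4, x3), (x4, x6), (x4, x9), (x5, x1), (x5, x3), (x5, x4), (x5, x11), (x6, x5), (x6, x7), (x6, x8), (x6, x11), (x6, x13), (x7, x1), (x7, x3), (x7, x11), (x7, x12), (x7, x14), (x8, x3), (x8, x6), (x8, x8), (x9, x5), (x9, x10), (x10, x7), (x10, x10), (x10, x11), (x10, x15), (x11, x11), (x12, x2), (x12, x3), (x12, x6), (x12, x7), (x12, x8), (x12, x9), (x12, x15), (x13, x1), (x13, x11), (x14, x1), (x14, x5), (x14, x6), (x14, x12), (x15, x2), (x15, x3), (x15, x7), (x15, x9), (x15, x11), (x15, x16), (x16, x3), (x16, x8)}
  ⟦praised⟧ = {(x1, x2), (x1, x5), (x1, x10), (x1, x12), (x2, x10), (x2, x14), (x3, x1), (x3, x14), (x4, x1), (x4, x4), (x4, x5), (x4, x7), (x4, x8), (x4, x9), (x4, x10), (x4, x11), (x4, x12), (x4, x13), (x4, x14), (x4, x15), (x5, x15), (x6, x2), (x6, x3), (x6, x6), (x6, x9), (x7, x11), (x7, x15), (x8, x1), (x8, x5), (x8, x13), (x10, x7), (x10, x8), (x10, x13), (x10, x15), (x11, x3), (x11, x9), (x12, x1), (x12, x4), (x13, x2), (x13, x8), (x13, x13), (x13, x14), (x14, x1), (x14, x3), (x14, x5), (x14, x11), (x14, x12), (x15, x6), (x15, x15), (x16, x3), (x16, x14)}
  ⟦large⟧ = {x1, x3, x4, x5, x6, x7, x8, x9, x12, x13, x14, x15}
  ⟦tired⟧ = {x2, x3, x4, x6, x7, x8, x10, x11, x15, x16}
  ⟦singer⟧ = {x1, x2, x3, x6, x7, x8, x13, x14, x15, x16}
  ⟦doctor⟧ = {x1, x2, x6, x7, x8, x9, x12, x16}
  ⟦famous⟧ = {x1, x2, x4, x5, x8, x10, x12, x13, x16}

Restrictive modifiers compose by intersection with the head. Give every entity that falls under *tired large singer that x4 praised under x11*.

{x7, x15}

⟦that x4 praised⟧ = {x : ⟨x4, x⟩ ∈ ⟦praised⟧} = {x1, x4, x5, x7, x8, x9, x10, x11, x12, x13, x14, x15}
⟦under x11⟧ = {x : ⟨x, x11⟩ ∈ ⟦under⟧} = {x1, x2, x3, x5, x6, x7, x10, x11, x13, x15}
⟦singer⟧ = {x1, x2, x3, x6, x7, x8, x13, x14, x15, x16}
… ∩ ⟦that x4 praised⟧ = {x1, x2, x3, x6, x7, x8, x13, x14, x15, x16} ∩ {x1, x4, x5, x7, x8, x9, x10, x11, x12, x13, x14, x15} = {x1, x7, x8, x13, x14, x15}
… ∩ ⟦under x11⟧ = {x1, x7, x8, x13, x14, x15} ∩ {x1, x2, x3, x5, x6, x7, x10, x11, x13, x15} = {x1, x7, x13, x15}
… ∩ ⟦tired⟧ = {x1, x7, x13, x15} ∩ {x2, x3, x4, x6, x7, x8, x10, x11, x15, x16} = {x7, x15}
… ∩ ⟦large⟧ = {x7, x15} ∩ {x1, x3, x4, x5, x6, x7, x8, x9, x12, x13, x14, x15} = {x7, x15}
So ⟦tired large singer that x4 praised under x11⟧ = {x7, x15}.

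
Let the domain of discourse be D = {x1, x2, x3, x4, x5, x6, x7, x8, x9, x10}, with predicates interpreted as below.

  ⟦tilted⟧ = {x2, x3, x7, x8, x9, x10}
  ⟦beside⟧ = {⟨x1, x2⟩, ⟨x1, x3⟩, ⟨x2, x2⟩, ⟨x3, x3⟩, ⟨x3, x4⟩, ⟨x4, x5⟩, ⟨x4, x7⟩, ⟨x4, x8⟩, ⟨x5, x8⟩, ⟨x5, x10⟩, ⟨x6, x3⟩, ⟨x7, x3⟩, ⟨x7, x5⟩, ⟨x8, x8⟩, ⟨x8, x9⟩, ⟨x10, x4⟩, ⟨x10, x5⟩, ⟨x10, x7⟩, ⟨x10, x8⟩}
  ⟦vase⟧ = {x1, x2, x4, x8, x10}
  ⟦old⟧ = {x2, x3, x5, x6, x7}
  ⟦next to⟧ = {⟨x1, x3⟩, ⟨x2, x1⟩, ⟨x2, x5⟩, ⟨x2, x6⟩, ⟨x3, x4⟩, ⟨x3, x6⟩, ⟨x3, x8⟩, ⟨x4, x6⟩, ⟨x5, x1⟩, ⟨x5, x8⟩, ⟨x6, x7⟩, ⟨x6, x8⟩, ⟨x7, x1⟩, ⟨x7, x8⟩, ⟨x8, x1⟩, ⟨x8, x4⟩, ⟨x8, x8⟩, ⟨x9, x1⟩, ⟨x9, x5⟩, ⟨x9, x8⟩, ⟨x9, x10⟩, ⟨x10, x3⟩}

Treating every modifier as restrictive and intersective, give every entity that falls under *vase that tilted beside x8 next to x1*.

{x8}

⟦that tilted⟧ = ⟦tilted⟧ = {x2, x3, x7, x8, x9, x10}
⟦beside x8⟧ = {x : ⟨x, x8⟩ ∈ ⟦beside⟧} = {x4, x5, x8, x10}
⟦next to x1⟧ = {x : ⟨x, x1⟩ ∈ ⟦next to⟧} = {x2, x5, x7, x8, x9}
⟦vase⟧ = {x1, x2, x4, x8, x10}
… ∩ ⟦that tilted⟧ = {x1, x2, x4, x8, x10} ∩ {x2, x3, x7, x8, x9, x10} = {x2, x8, x10}
… ∩ ⟦beside x8⟧ = {x2, x8, x10} ∩ {x4, x5, x8, x10} = {x8, x10}
… ∩ ⟦next to x1⟧ = {x8, x10} ∩ {x2, x5, x7, x8, x9} = {x8}
So ⟦vase that tilted beside x8 next to x1⟧ = {x8}.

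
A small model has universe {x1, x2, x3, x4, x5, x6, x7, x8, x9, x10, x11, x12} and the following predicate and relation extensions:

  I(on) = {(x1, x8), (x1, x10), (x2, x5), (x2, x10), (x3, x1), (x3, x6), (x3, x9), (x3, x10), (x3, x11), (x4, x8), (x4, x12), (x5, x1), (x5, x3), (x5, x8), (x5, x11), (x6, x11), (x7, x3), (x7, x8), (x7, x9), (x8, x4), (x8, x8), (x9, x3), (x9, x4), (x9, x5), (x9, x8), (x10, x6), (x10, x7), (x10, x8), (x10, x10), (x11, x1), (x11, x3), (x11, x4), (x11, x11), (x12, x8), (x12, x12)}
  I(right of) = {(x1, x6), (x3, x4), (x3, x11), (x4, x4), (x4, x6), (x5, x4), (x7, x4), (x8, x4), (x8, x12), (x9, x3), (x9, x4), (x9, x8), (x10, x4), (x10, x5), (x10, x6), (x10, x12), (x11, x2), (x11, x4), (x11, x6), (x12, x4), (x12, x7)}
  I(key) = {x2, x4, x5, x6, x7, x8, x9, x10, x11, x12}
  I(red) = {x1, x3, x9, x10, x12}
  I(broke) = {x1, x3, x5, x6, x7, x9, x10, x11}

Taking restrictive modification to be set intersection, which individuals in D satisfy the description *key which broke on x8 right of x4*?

{x5, x7, x9, x10}

⟦which broke⟧ = ⟦broke⟧ = {x1, x3, x5, x6, x7, x9, x10, x11}
⟦on x8⟧ = {x : ⟨x, x8⟩ ∈ ⟦on⟧} = {x1, x4, x5, x7, x8, x9, x10, x12}
⟦right of x4⟧ = {x : ⟨x, x4⟩ ∈ ⟦right of⟧} = {x3, x4, x5, x7, x8, x9, x10, x11, x12}
⟦key⟧ = {x2, x4, x5, x6, x7, x8, x9, x10, x11, x12}
… ∩ ⟦which broke⟧ = {x2, x4, x5, x6, x7, x8, x9, x10, x11, x12} ∩ {x1, x3, x5, x6, x7, x9, x10, x11} = {x5, x6, x7, x9, x10, x11}
… ∩ ⟦on x8⟧ = {x5, x6, x7, x9, x10, x11} ∩ {x1, x4, x5, x7, x8, x9, x10, x12} = {x5, x7, x9, x10}
… ∩ ⟦right of x4⟧ = {x5, x7, x9, x10} ∩ {x3, x4, x5, x7, x8, x9, x10, x11, x12} = {x5, x7, x9, x10}
So ⟦key which broke on x8 right of x4⟧ = {x5, x7, x9, x10}.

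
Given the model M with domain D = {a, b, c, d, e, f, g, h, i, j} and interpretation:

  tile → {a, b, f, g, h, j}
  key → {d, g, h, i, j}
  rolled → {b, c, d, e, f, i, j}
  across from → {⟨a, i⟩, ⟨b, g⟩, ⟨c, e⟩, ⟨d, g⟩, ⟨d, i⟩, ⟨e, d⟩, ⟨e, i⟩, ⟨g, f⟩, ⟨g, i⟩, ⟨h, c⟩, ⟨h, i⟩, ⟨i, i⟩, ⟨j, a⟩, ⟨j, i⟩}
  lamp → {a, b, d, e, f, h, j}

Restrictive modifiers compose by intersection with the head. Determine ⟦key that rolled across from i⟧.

{d, i, j}

⟦that rolled⟧ = ⟦rolled⟧ = {b, c, d, e, f, i, j}
⟦across from i⟧ = {x : ⟨x, i⟩ ∈ ⟦across from⟧} = {a, d, e, g, h, i, j}
⟦key⟧ = {d, g, h, i, j}
… ∩ ⟦that rolled⟧ = {d, g, h, i, j} ∩ {b, c, d, e, f, i, j} = {d, i, j}
… ∩ ⟦across from i⟧ = {d, i, j} ∩ {a, d, e, g, h, i, j} = {d, i, j}
So ⟦key that rolled across from i⟧ = {d, i, j}.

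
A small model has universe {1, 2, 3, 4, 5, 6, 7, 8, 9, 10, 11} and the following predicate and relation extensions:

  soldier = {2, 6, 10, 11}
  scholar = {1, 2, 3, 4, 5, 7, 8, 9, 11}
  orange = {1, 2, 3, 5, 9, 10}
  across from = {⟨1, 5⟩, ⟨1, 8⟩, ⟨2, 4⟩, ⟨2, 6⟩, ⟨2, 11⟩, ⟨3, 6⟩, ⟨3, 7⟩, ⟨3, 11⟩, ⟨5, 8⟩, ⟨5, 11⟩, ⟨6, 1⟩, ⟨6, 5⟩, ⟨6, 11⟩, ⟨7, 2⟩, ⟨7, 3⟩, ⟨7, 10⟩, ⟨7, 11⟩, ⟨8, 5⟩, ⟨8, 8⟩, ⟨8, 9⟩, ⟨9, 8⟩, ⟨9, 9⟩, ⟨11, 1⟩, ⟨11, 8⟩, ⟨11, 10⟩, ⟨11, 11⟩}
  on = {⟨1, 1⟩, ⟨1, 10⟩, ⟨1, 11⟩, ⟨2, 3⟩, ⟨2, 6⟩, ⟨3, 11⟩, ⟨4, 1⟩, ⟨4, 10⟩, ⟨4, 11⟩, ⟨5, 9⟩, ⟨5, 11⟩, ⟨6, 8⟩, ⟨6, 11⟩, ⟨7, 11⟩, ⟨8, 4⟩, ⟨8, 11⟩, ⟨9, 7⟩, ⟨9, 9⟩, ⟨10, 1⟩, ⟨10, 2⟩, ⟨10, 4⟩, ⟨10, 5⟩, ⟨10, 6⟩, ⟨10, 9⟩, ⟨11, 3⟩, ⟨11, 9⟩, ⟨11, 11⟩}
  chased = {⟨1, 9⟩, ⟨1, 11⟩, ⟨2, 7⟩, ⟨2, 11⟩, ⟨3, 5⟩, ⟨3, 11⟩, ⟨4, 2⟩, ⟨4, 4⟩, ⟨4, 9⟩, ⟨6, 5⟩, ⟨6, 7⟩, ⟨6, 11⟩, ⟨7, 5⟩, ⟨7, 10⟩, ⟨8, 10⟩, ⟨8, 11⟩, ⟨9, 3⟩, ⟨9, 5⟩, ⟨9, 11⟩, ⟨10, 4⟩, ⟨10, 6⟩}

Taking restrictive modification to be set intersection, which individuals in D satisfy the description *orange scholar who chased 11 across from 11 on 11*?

{3}

⟦who chased 11⟧ = {x : ⟨x, 11⟩ ∈ ⟦chased⟧} = {1, 2, 3, 6, 8, 9}
⟦across from 11⟧ = {x : ⟨x, 11⟩ ∈ ⟦across from⟧} = {2, 3, 5, 6, 7, 11}
⟦on 11⟧ = {x : ⟨x, 11⟩ ∈ ⟦on⟧} = {1, 3, 4, 5, 6, 7, 8, 11}
⟦scholar⟧ = {1, 2, 3, 4, 5, 7, 8, 9, 11}
… ∩ ⟦who chased 11⟧ = {1, 2, 3, 4, 5, 7, 8, 9, 11} ∩ {1, 2, 3, 6, 8, 9} = {1, 2, 3, 8, 9}
… ∩ ⟦across from 11⟧ = {1, 2, 3, 8, 9} ∩ {2, 3, 5, 6, 7, 11} = {2, 3}
… ∩ ⟦on 11⟧ = {2, 3} ∩ {1, 3, 4, 5, 6, 7, 8, 11} = {3}
… ∩ ⟦orange⟧ = {3} ∩ {1, 2, 3, 5, 9, 10} = {3}
So ⟦orange scholar who chased 11 across from 11 on 11⟧ = {3}.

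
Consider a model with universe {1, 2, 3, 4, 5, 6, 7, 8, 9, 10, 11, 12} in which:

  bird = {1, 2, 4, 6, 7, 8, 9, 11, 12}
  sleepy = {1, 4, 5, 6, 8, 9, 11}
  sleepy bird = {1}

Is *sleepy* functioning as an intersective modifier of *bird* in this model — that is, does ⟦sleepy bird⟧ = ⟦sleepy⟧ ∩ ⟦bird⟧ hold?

⟦sleepy⟧ ∩ ⟦bird⟧ = {1, 4, 5, 6, 8, 9, 11} ∩ {1, 2, 4, 6, 7, 8, 9, 11, 12} = {1, 4, 6, 8, 9, 11}
Observed ⟦sleepy bird⟧ = {1}.
These differ, so the modifier is not intersective in this model.

no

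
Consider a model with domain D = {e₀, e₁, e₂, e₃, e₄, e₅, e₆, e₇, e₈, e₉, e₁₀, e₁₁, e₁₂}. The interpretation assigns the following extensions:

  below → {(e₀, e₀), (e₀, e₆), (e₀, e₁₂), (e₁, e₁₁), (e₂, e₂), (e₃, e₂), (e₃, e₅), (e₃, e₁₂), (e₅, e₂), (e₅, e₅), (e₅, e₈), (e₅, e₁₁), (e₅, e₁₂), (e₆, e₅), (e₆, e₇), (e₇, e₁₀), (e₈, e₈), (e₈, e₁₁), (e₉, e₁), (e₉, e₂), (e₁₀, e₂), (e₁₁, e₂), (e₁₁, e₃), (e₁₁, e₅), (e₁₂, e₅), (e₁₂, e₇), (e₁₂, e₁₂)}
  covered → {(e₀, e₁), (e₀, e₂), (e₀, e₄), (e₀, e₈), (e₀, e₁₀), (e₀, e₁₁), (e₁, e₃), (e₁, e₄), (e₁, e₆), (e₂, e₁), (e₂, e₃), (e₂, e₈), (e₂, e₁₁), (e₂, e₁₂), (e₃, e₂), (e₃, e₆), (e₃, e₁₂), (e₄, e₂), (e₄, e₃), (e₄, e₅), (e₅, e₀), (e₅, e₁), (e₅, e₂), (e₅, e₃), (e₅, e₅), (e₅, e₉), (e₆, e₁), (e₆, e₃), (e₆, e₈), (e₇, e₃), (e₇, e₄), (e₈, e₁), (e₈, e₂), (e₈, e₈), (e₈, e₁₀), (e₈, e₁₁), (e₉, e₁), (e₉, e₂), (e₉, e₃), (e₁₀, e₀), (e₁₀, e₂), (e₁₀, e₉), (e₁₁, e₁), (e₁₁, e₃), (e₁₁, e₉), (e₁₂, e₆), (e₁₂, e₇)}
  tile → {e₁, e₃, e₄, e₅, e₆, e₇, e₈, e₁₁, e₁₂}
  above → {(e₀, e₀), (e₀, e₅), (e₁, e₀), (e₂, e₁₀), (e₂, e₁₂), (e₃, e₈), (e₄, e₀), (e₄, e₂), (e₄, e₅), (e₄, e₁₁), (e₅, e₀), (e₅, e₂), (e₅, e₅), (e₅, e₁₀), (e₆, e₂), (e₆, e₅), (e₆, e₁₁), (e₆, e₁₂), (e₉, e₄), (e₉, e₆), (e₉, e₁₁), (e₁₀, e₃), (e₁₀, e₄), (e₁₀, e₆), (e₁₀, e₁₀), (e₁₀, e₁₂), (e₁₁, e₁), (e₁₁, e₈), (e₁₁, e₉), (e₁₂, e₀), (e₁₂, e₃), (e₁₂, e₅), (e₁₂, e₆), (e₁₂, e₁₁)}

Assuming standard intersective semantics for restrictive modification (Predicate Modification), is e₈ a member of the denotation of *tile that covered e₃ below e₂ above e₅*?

no

⟦that covered e₃⟧ = {x : ⟨x, e₃⟩ ∈ ⟦covered⟧} = {e₁, e₂, e₄, e₅, e₆, e₇, e₉, e₁₁}
⟦below e₂⟧ = {x : ⟨x, e₂⟩ ∈ ⟦below⟧} = {e₂, e₃, e₅, e₉, e₁₀, e₁₁}
⟦above e₅⟧ = {x : ⟨x, e₅⟩ ∈ ⟦above⟧} = {e₀, e₄, e₅, e₆, e₁₂}
⟦tile⟧ = {e₁, e₃, e₄, e₅, e₆, e₇, e₈, e₁₁, e₁₂}
… ∩ ⟦that covered e₃⟧ = {e₁, e₃, e₄, e₅, e₆, e₇, e₈, e₁₁, e₁₂} ∩ {e₁, e₂, e₄, e₅, e₆, e₇, e₉, e₁₁} = {e₁, e₄, e₅, e₆, e₇, e₁₁}
… ∩ ⟦below e₂⟧ = {e₁, e₄, e₅, e₆, e₇, e₁₁} ∩ {e₂, e₃, e₅, e₉, e₁₀, e₁₁} = {e₅, e₁₁}
… ∩ ⟦above e₅⟧ = {e₅, e₁₁} ∩ {e₀, e₄, e₅, e₆, e₁₂} = {e₅}
⟦tile that covered e₃ below e₂ above e₅⟧ = {e₅}; e₈ ∉ this set.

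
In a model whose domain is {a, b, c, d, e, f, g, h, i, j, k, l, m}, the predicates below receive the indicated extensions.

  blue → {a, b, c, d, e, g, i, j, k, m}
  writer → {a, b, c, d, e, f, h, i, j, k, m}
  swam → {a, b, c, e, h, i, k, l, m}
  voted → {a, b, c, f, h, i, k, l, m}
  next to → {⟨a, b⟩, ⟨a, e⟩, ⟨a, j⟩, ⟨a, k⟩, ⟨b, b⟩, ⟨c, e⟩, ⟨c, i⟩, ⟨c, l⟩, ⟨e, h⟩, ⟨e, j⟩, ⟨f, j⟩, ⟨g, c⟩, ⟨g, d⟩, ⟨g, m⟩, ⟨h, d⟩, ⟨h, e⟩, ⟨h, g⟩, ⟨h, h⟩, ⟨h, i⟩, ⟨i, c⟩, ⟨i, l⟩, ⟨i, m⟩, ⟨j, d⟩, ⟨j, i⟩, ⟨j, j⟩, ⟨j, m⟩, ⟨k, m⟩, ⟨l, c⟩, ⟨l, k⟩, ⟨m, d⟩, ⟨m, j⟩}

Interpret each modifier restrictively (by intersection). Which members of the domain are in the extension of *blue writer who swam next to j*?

{a, e, m}

⟦who swam⟧ = ⟦swam⟧ = {a, b, c, e, h, i, k, l, m}
⟦next to j⟧ = {x : ⟨x, j⟩ ∈ ⟦next to⟧} = {a, e, f, j, m}
⟦writer⟧ = {a, b, c, d, e, f, h, i, j, k, m}
… ∩ ⟦who swam⟧ = {a, b, c, d, e, f, h, i, j, k, m} ∩ {a, b, c, e, h, i, k, l, m} = {a, b, c, e, h, i, k, m}
… ∩ ⟦next to j⟧ = {a, b, c, e, h, i, k, m} ∩ {a, e, f, j, m} = {a, e, m}
… ∩ ⟦blue⟧ = {a, e, m} ∩ {a, b, c, d, e, g, i, j, k, m} = {a, e, m}
So ⟦blue writer who swam next to j⟧ = {a, e, m}.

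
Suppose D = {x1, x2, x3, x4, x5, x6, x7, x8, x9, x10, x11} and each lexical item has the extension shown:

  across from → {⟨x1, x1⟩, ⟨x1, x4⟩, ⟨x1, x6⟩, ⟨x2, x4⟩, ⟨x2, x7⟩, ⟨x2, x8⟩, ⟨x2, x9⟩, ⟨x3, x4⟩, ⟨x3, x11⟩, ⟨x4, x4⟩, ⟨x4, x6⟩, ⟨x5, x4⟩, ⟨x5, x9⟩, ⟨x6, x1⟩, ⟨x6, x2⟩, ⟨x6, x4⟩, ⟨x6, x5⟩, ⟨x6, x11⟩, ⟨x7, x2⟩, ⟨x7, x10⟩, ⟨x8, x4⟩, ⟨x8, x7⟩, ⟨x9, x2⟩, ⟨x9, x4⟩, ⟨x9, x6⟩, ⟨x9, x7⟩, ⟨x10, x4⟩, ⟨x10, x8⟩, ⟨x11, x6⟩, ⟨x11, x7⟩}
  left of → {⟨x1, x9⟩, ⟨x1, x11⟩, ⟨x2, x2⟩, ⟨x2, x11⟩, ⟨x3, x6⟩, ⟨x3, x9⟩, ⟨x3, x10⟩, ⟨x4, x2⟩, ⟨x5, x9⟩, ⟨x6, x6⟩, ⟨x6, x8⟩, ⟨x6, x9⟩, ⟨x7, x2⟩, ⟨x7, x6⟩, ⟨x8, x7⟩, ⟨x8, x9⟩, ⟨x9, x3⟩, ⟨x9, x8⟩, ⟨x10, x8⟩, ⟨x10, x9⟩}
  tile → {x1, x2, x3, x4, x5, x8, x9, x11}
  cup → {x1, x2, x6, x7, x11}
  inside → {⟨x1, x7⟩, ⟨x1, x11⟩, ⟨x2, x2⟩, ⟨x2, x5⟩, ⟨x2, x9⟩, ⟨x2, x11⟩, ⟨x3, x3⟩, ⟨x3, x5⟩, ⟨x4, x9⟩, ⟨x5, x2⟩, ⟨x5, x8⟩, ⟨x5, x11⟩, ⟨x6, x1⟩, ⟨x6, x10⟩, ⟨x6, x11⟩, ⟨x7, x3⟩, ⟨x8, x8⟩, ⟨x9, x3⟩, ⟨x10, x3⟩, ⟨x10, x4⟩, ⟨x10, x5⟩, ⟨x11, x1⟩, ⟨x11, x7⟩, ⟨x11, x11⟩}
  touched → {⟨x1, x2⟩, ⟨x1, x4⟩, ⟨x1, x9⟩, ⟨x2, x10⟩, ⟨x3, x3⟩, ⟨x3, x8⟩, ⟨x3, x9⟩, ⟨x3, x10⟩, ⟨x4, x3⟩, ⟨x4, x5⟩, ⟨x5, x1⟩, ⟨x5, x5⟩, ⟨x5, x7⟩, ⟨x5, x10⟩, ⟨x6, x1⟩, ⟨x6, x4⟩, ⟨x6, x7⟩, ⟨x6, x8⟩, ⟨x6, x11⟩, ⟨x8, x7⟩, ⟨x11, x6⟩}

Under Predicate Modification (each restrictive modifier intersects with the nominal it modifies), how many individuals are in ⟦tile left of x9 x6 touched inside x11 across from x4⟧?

⟦left of x9⟧ = {x : ⟨x, x9⟩ ∈ ⟦left of⟧} = {x1, x3, x5, x6, x8, x10}
⟦x6 touched⟧ = {x : ⟨x6, x⟩ ∈ ⟦touched⟧} = {x1, x4, x7, x8, x11}
⟦inside x11⟧ = {x : ⟨x, x11⟩ ∈ ⟦inside⟧} = {x1, x2, x5, x6, x11}
⟦across from x4⟧ = {x : ⟨x, x4⟩ ∈ ⟦across from⟧} = {x1, x2, x3, x4, x5, x6, x8, x9, x10}
⟦tile⟧ = {x1, x2, x3, x4, x5, x8, x9, x11}
… ∩ ⟦left of x9⟧ = {x1, x2, x3, x4, x5, x8, x9, x11} ∩ {x1, x3, x5, x6, x8, x10} = {x1, x3, x5, x8}
… ∩ ⟦x6 touched⟧ = {x1, x3, x5, x8} ∩ {x1, x4, x7, x8, x11} = {x1, x8}
… ∩ ⟦inside x11⟧ = {x1, x8} ∩ {x1, x2, x5, x6, x11} = {x1}
… ∩ ⟦across from x4⟧ = {x1} ∩ {x1, x2, x3, x4, x5, x6, x8, x9, x10} = {x1}
⟦tile left of x9 x6 touched inside x11 across from x4⟧ = {x1}, so the cardinality is 1.

1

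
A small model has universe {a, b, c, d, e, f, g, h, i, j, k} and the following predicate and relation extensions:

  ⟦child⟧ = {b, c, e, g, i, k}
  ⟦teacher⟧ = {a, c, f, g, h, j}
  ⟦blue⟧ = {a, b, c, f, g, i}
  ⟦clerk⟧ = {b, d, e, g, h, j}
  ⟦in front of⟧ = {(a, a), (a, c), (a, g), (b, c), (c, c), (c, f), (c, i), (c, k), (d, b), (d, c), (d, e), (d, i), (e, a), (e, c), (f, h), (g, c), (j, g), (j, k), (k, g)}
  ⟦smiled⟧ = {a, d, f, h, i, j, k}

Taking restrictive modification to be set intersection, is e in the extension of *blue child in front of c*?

⟦in front of c⟧ = {x : ⟨x, c⟩ ∈ ⟦in front of⟧} = {a, b, c, d, e, g}
⟦child⟧ = {b, c, e, g, i, k}
… ∩ ⟦in front of c⟧ = {b, c, e, g, i, k} ∩ {a, b, c, d, e, g} = {b, c, e, g}
… ∩ ⟦blue⟧ = {b, c, e, g} ∩ {a, b, c, f, g, i} = {b, c, g}
⟦blue child in front of c⟧ = {b, c, g}; e ∉ this set.

no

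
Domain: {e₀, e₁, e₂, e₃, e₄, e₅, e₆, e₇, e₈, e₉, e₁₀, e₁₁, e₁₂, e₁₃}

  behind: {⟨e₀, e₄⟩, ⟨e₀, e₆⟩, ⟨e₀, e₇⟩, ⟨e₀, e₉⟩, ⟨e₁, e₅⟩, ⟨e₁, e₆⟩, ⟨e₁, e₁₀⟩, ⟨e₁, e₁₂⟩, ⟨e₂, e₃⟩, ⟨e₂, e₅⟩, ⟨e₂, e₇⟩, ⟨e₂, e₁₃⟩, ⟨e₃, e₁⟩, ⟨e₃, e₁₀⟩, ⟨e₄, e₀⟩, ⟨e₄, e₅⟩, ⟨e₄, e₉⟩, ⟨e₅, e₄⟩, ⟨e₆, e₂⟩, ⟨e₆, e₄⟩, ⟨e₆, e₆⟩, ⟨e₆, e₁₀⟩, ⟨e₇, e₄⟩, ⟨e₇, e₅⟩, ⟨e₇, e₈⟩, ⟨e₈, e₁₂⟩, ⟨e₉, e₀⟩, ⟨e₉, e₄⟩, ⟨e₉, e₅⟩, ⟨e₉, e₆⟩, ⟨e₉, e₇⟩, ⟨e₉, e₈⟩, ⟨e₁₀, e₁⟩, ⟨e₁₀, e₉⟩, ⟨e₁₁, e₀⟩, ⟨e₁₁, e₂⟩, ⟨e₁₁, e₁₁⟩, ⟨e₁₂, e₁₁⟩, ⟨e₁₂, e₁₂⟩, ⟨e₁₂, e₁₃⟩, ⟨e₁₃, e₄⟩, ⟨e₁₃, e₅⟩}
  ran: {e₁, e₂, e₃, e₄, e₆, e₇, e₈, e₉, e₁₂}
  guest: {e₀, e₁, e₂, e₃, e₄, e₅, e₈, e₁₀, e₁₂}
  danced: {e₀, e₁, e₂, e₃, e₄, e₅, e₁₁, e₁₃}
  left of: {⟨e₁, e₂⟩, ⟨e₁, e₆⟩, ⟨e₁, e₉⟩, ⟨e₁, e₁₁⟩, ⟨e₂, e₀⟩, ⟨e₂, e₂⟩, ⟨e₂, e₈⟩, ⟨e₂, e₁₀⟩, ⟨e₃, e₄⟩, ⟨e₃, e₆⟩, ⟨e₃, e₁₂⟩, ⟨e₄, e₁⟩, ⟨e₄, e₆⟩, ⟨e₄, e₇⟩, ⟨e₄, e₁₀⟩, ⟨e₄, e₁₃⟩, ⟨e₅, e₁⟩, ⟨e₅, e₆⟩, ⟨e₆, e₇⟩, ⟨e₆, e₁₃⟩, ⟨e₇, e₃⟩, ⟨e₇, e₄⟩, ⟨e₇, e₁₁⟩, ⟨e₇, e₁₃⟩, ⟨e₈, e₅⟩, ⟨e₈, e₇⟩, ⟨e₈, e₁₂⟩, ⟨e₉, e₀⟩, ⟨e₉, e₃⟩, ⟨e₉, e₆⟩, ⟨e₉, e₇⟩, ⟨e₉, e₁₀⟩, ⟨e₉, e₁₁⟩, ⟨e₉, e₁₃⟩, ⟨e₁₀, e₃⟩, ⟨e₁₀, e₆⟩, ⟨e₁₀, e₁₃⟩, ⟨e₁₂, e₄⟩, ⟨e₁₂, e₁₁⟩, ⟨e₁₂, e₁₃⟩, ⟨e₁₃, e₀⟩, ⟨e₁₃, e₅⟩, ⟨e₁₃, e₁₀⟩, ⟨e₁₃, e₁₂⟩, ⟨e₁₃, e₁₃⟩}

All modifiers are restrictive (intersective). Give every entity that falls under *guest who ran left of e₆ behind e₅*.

⟦who ran⟧ = ⟦ran⟧ = {e₁, e₂, e₃, e₄, e₆, e₇, e₈, e₉, e₁₂}
⟦left of e₆⟧ = {x : ⟨x, e₆⟩ ∈ ⟦left of⟧} = {e₁, e₃, e₄, e₅, e₉, e₁₀}
⟦behind e₅⟧ = {x : ⟨x, e₅⟩ ∈ ⟦behind⟧} = {e₁, e₂, e₄, e₇, e₉, e₁₃}
⟦guest⟧ = {e₀, e₁, e₂, e₃, e₄, e₅, e₈, e₁₀, e₁₂}
… ∩ ⟦who ran⟧ = {e₀, e₁, e₂, e₃, e₄, e₅, e₈, e₁₀, e₁₂} ∩ {e₁, e₂, e₃, e₄, e₆, e₇, e₈, e₉, e₁₂} = {e₁, e₂, e₃, e₄, e₈, e₁₂}
… ∩ ⟦left of e₆⟧ = {e₁, e₂, e₃, e₄, e₈, e₁₂} ∩ {e₁, e₃, e₄, e₅, e₉, e₁₀} = {e₁, e₃, e₄}
… ∩ ⟦behind e₅⟧ = {e₁, e₃, e₄} ∩ {e₁, e₂, e₄, e₇, e₉, e₁₃} = {e₁, e₄}
So ⟦guest who ran left of e₆ behind e₅⟧ = {e₁, e₄}.

{e₁, e₄}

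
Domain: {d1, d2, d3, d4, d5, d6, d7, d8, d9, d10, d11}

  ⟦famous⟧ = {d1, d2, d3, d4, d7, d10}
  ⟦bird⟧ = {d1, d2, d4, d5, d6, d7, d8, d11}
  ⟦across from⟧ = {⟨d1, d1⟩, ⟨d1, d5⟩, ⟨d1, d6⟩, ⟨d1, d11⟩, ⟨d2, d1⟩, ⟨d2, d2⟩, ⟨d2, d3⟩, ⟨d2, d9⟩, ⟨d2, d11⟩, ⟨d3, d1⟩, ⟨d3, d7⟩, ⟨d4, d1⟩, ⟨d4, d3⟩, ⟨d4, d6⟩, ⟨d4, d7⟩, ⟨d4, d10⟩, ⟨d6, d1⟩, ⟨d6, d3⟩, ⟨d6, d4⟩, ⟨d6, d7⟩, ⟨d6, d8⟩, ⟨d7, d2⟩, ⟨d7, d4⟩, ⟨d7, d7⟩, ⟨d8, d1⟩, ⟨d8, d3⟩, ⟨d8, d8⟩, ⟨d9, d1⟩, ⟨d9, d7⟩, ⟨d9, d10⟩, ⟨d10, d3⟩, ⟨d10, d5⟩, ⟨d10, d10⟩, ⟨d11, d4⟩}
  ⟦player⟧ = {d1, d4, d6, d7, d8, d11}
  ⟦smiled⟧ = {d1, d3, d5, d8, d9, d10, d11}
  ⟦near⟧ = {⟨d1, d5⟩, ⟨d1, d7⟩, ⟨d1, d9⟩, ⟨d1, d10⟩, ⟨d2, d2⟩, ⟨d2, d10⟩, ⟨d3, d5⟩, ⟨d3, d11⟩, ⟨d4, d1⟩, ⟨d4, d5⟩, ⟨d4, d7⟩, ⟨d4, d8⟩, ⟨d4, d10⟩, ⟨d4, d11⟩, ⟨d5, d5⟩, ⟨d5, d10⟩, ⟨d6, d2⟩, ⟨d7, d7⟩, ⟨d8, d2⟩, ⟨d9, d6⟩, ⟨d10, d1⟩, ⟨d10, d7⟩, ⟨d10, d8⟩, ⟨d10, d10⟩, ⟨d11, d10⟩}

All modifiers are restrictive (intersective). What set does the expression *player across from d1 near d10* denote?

⟦across from d1⟧ = {x : ⟨x, d1⟩ ∈ ⟦across from⟧} = {d1, d2, d3, d4, d6, d8, d9}
⟦near d10⟧ = {x : ⟨x, d10⟩ ∈ ⟦near⟧} = {d1, d2, d4, d5, d10, d11}
⟦player⟧ = {d1, d4, d6, d7, d8, d11}
… ∩ ⟦across from d1⟧ = {d1, d4, d6, d7, d8, d11} ∩ {d1, d2, d3, d4, d6, d8, d9} = {d1, d4, d6, d8}
… ∩ ⟦near d10⟧ = {d1, d4, d6, d8} ∩ {d1, d2, d4, d5, d10, d11} = {d1, d4}
So ⟦player across from d1 near d10⟧ = {d1, d4}.

{d1, d4}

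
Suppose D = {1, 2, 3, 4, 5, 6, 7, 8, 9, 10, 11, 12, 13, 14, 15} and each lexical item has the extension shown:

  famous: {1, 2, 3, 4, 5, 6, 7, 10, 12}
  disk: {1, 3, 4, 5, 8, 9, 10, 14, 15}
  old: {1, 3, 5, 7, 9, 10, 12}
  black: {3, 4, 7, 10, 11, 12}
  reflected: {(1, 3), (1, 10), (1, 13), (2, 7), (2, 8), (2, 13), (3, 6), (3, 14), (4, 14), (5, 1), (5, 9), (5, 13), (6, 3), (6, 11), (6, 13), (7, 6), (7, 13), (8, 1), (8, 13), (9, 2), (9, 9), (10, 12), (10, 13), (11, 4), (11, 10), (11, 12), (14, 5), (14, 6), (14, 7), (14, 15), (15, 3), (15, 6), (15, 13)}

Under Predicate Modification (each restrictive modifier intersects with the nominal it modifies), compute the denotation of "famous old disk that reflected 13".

{1, 5, 10}

⟦that reflected 13⟧ = {x : ⟨x, 13⟩ ∈ ⟦reflected⟧} = {1, 2, 5, 6, 7, 8, 10, 15}
⟦disk⟧ = {1, 3, 4, 5, 8, 9, 10, 14, 15}
… ∩ ⟦that reflected 13⟧ = {1, 3, 4, 5, 8, 9, 10, 14, 15} ∩ {1, 2, 5, 6, 7, 8, 10, 15} = {1, 5, 8, 10, 15}
… ∩ ⟦famous⟧ = {1, 5, 8, 10, 15} ∩ {1, 2, 3, 4, 5, 6, 7, 10, 12} = {1, 5, 10}
… ∩ ⟦old⟧ = {1, 5, 10} ∩ {1, 3, 5, 7, 9, 10, 12} = {1, 5, 10}
So ⟦famous old disk that reflected 13⟧ = {1, 5, 10}.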